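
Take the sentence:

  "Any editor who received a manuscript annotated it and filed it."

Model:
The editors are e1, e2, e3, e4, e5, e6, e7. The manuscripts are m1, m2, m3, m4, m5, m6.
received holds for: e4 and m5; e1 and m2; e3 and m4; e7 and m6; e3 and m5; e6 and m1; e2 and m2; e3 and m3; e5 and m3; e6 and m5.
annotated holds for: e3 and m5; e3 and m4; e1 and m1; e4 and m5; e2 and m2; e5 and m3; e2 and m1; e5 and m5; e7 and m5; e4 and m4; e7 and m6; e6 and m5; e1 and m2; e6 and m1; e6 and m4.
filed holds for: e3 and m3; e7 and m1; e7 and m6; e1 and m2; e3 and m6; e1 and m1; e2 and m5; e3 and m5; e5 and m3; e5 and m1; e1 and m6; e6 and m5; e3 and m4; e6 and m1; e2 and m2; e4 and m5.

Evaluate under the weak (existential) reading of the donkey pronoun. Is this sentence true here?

"it" takes "a manuscript" as antecedent — a donkey pronoun bound across the clause boundary.
Weak reading: every editor e with some received-manuscript has at least one received-manuscript m such that annotated(e,m) ∧ filed(e,m).
Per editor: e1:✓  e2:✓  e3:✓  e4:✓  e5:✓  e6:✓  e7:✓
Every editor in the restrictor has a witness.

True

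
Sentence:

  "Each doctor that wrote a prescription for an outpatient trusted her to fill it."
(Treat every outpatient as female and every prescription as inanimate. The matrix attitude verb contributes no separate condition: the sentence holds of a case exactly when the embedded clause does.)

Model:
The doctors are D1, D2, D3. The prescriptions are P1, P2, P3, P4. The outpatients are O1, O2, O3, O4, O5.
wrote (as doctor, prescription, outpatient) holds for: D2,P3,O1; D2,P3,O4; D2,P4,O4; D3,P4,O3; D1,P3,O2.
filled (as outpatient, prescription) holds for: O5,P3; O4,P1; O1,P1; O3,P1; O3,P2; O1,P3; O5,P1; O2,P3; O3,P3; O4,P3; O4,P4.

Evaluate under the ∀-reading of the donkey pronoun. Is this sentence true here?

"her" takes "an outpatient" as antecedent and "it" takes "a prescription"; both are donkey pronouns co-varying with the restrictor.
Strong reading: for every (d,p,o) with wrote(d,p,o), filled(o,p).
Restrictor triples: (D1,P3,O2)→filled(O2,P3) ✓  (D2,P3,O1)→filled(O1,P3) ✓  (D2,P3,O4)→filled(O4,P3) ✓  (D2,P4,O4)→filled(O4,P4) ✓  (D3,P4,O3)→filled(O3,P4) ✗
Counterexample: (D3,P4,O3) — filled(O3,P4) does not hold.

False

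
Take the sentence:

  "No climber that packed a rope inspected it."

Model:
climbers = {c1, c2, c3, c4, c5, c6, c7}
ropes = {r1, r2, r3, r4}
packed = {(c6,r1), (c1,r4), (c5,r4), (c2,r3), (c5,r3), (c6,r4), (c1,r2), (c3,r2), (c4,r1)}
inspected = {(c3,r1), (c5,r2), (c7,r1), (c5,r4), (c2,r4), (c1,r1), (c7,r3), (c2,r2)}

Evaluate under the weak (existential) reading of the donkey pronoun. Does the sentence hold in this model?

"it" takes "a rope" as antecedent — a donkey pronoun bound across the clause boundary.
Truth condition: for no (c,r) with packed(c,r) does inspected(c,r) hold.
Restrictor pairs — does the scope hold? (c1,r2):fails  (c1,r4):fails  (c2,r3):fails  (c3,r2):fails  (c4,r1):fails  (c5,r3):fails  (c5,r4):holds  (c6,r1):fails  (c6,r4):fails
Scope holds for 1 pair(s), so the sentence is false.

False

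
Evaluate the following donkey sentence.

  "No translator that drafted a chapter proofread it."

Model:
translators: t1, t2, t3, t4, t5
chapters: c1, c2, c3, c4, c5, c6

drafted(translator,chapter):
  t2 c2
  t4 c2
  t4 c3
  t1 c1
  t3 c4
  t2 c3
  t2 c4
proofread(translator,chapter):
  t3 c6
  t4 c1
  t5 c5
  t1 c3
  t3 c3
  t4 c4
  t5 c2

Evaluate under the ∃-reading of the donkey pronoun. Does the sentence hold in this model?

"it" takes "a chapter" as antecedent — a donkey pronoun bound across the clause boundary.
Truth condition: for no (t,c) with drafted(t,c) does proofread(t,c) hold.
Restrictor pairs — does the scope hold? (t1,c1):fails  (t2,c2):fails  (t2,c3):fails  (t2,c4):fails  (t3,c4):fails  (t4,c2):fails  (t4,c3):fails
Scope holds for no restrictor pair, so the sentence is true.

True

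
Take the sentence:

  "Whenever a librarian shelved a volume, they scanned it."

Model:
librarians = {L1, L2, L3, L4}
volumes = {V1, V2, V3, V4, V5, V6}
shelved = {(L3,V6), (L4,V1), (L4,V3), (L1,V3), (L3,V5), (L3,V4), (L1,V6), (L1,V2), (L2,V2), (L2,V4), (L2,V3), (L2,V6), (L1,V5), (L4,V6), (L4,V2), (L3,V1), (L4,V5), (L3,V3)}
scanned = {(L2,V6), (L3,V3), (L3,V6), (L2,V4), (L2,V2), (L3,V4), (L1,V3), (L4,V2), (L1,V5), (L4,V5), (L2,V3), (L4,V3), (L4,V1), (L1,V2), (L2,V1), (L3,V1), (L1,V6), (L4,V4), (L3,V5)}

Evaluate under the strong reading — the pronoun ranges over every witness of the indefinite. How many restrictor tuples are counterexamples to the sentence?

"it" takes "a volume" as antecedent — a donkey pronoun bound across the clause boundary.
Strong reading: for every (l,v) with shelved(l,v), scanned(l,v).
Restrictor pairs: (L1,V2) ✓  (L1,V3) ✓  (L1,V5) ✓  (L1,V6) ✓  (L2,V2) ✓  (L2,V3) ✓  (L2,V4) ✓  (L2,V6) ✓  (L3,V1) ✓  (L3,V3) ✓  (L3,V4) ✓  (L3,V5) ✓  (L3,V6) ✓  (L4,V1) ✓  (L4,V2) ✓  (L4,V3) ✓  (L4,V5) ✓  (L4,V6) ✗
Counterexamples (restrictor pairs failing the scope): 1.

1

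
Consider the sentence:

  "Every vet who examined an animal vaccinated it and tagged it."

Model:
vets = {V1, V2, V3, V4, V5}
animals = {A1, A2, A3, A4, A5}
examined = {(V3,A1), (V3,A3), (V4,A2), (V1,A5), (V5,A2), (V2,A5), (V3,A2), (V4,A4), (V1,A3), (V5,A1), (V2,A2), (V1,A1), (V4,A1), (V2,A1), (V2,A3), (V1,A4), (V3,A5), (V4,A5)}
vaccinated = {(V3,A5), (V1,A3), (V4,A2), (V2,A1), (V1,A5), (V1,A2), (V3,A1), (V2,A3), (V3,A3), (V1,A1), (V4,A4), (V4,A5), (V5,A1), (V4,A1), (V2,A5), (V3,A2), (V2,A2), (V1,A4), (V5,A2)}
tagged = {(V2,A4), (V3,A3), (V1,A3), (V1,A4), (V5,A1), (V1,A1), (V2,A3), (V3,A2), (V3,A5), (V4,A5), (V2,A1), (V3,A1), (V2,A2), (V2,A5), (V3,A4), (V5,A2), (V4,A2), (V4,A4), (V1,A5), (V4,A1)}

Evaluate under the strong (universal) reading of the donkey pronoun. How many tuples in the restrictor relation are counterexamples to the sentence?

0

"it" takes "an animal" as antecedent — a donkey pronoun bound across the clause boundary.
Strong reading: for every (v,a) with examined(v,a), vaccinated(v,a) ∧ tagged(v,a).
Restrictor pairs: (V1,A1) ✓  (V1,A3) ✓  (V1,A4) ✓  (V1,A5) ✓  (V2,A1) ✓  (V2,A2) ✓  (V2,A3) ✓  (V2,A5) ✓  (V3,A1) ✓  (V3,A2) ✓  (V3,A3) ✓  (V3,A5) ✓  (V4,A1) ✓  (V4,A2) ✓  (V4,A4) ✓  (V4,A5) ✓  (V5,A1) ✓  (V5,A2) ✓
Counterexamples (restrictor pairs failing the scope): 0.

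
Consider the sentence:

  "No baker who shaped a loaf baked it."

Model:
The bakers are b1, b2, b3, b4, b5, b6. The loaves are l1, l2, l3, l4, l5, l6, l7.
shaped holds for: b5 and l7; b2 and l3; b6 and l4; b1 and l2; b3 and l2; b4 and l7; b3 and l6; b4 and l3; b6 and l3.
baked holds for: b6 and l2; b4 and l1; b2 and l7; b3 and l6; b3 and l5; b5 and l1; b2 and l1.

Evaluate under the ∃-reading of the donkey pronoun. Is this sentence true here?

"it" takes "a loaf" as antecedent — a donkey pronoun bound across the clause boundary.
Truth condition: for no (b,l) with shaped(b,l) does baked(b,l) hold.
Restrictor pairs — does the scope hold? (b1,l2):fails  (b2,l3):fails  (b3,l2):fails  (b3,l6):holds  (b4,l3):fails  (b4,l7):fails  (b5,l7):fails  (b6,l3):fails  (b6,l4):fails
Scope holds for 1 pair(s), so the sentence is false.

False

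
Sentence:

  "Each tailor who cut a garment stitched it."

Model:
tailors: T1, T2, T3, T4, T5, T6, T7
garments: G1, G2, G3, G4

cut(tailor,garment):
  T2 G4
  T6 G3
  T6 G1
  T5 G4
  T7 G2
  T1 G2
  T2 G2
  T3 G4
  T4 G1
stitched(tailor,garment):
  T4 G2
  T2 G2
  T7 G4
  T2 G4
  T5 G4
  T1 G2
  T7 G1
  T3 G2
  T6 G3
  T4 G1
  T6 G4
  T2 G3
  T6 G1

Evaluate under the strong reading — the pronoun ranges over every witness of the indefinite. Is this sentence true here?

False

"it" takes "a garment" as antecedent — a donkey pronoun bound across the clause boundary.
Strong reading: for every (t,g) with cut(t,g), stitched(t,g).
Restrictor pairs: (T1,G2) ✓  (T2,G2) ✓  (T2,G4) ✓  (T3,G4) ✗  (T4,G1) ✓  (T5,G4) ✓  (T6,G1) ✓  (T6,G3) ✓  (T7,G2) ✗
Counterexample: (T3,G4) is in cut but fails the scope.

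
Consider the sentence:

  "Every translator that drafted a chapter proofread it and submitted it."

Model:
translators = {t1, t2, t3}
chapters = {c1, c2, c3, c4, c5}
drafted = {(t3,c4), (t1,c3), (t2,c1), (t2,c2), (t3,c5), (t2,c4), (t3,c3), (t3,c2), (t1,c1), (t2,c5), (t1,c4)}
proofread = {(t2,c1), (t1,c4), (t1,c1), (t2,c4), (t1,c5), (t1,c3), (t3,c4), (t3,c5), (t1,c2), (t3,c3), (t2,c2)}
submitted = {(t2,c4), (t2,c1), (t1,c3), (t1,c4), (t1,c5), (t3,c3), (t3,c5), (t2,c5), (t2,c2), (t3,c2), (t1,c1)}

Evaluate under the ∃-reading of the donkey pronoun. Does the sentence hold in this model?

True

"it" takes "a chapter" as antecedent — a donkey pronoun bound across the clause boundary.
Weak reading: every translator t with some drafted-chapter has at least one drafted-chapter c such that proofread(t,c) ∧ submitted(t,c).
Per translator: t1:✓  t2:✓  t3:✓
Every translator in the restrictor has a witness.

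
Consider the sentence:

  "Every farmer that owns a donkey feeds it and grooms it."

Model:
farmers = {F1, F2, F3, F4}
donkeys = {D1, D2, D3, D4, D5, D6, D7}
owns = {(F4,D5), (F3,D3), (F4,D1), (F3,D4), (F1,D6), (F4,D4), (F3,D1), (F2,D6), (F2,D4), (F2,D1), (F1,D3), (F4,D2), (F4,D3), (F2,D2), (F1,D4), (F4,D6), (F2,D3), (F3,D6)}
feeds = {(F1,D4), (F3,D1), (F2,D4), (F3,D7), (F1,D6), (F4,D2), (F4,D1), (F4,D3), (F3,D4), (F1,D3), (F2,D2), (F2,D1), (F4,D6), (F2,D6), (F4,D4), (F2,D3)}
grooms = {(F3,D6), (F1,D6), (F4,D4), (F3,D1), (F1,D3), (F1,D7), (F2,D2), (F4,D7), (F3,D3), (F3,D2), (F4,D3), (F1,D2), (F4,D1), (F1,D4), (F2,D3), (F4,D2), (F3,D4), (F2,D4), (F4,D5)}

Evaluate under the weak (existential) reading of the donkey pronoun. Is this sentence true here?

"it" takes "a donkey" as antecedent — a donkey pronoun bound across the clause boundary.
Weak reading: every farmer f with some owns-donkey has at least one owns-donkey d such that feeds(f,d) ∧ grooms(f,d).
Per farmer: F1:✓  F2:✓  F3:✓  F4:✓
Every farmer in the restrictor has a witness.

True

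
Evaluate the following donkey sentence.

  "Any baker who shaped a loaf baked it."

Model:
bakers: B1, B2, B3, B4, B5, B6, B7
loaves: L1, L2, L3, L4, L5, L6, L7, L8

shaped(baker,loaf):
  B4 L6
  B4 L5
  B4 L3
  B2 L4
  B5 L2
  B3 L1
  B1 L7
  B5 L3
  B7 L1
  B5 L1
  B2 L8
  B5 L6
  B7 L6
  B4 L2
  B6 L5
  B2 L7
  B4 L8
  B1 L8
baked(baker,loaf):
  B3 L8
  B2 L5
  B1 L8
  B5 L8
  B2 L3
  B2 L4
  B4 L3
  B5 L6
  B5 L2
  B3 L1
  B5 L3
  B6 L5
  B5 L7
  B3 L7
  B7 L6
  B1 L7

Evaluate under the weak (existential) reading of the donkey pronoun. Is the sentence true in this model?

"it" takes "a loaf" as antecedent — a donkey pronoun bound across the clause boundary.
Weak reading: every baker b with some shaped-loaf has at least one shaped-loaf l such that baked(b,l).
Per baker: B1:✓  B2:✓  B3:✓  B4:✓  B5:✓  B6:✓  B7:✓
Every baker in the restrictor has a witness.

True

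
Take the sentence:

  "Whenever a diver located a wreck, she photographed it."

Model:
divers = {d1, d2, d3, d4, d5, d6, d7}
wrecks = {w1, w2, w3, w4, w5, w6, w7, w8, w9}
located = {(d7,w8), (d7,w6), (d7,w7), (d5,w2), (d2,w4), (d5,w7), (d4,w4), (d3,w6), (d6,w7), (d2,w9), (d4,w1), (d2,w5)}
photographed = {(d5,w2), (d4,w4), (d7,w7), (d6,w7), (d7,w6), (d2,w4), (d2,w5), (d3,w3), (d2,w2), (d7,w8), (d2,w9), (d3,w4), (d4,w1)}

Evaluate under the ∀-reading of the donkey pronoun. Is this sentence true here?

"it" takes "a wreck" as antecedent — a donkey pronoun bound across the clause boundary.
Strong reading: for every (d,w) with located(d,w), photographed(d,w).
Restrictor pairs: (d2,w4) ✓  (d2,w5) ✓  (d2,w9) ✓  (d3,w6) ✗  (d4,w1) ✓  (d4,w4) ✓  (d5,w2) ✓  (d5,w7) ✗  (d6,w7) ✓  (d7,w6) ✓  (d7,w7) ✓  (d7,w8) ✓
Counterexample: (d3,w6) is in located but fails the scope.

False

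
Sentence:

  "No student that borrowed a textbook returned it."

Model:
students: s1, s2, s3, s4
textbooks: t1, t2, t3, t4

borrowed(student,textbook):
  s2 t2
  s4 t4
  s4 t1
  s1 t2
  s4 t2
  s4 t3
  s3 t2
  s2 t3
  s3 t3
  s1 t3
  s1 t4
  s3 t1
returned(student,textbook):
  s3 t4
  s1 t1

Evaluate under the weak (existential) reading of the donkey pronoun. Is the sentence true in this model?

True

"it" takes "a textbook" as antecedent — a donkey pronoun bound across the clause boundary.
Truth condition: for no (s,t) with borrowed(s,t) does returned(s,t) hold.
Restrictor pairs — does the scope hold? (s1,t2):fails  (s1,t3):fails  (s1,t4):fails  (s2,t2):fails  (s2,t3):fails  (s3,t1):fails  (s3,t2):fails  (s3,t3):fails  (s4,t1):fails  (s4,t2):fails  (s4,t3):fails  (s4,t4):fails
Scope holds for no restrictor pair, so the sentence is true.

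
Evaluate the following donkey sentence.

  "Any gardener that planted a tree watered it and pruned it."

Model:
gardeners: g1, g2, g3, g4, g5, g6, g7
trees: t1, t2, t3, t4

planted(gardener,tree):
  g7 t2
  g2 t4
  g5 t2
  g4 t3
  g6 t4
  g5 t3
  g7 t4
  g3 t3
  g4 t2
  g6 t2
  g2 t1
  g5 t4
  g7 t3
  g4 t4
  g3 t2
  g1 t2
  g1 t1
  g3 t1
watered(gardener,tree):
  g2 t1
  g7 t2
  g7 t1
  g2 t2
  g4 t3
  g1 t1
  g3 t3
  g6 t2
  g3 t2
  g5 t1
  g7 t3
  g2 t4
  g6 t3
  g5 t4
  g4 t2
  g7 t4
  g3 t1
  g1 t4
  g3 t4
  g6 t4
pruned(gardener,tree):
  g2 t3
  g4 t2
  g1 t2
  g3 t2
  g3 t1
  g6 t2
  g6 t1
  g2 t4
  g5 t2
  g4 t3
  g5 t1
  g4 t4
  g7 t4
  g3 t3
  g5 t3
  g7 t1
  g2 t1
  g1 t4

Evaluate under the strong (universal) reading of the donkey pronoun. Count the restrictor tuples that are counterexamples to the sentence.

9

"it" takes "a tree" as antecedent — a donkey pronoun bound across the clause boundary.
Strong reading: for every (g,t) with planted(g,t), watered(g,t) ∧ pruned(g,t).
Restrictor pairs: (g1,t1) ✗  (g1,t2) ✗  (g2,t1) ✓  (g2,t4) ✓  (g3,t1) ✓  (g3,t2) ✓  (g3,t3) ✓  (g4,t2) ✓  (g4,t3) ✓  (g4,t4) ✗  (g5,t2) ✗  (g5,t3) ✗  (g5,t4) ✗  (g6,t2) ✓  (g6,t4) ✗  (g7,t2) ✗  (g7,t3) ✗  (g7,t4) ✓
Counterexamples (restrictor pairs failing the scope): 9.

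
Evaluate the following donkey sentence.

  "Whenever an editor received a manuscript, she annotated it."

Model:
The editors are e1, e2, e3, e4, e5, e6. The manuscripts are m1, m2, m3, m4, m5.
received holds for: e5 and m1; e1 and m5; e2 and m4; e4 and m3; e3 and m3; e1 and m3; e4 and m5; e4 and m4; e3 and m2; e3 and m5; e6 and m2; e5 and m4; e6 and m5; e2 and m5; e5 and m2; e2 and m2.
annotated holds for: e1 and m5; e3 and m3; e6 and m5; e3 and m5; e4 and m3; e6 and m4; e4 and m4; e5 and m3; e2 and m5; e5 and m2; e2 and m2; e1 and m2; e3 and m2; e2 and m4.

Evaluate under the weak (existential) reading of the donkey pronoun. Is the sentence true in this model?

"it" takes "a manuscript" as antecedent — a donkey pronoun bound across the clause boundary.
Weak reading: every editor e with some received-manuscript has at least one received-manuscript m such that annotated(e,m).
Per editor: e1:✓  e2:✓  e3:✓  e4:✓  e5:✓  e6:✓
Every editor in the restrictor has a witness.

True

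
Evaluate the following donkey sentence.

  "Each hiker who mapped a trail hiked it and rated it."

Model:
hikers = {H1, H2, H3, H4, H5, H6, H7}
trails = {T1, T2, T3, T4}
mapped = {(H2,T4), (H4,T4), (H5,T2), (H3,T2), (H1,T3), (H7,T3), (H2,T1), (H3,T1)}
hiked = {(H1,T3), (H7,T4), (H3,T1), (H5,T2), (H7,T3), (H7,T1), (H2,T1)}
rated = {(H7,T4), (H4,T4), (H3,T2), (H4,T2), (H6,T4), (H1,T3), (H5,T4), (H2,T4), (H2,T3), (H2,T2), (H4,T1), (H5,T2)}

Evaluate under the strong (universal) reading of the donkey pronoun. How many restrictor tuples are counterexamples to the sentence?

6

"it" takes "a trail" as antecedent — a donkey pronoun bound across the clause boundary.
Strong reading: for every (h,t) with mapped(h,t), hiked(h,t) ∧ rated(h,t).
Restrictor pairs: (H1,T3) ✓  (H2,T1) ✗  (H2,T4) ✗  (H3,T1) ✗  (H3,T2) ✗  (H4,T4) ✗  (H5,T2) ✓  (H7,T3) ✗
Counterexamples (restrictor pairs failing the scope): 6.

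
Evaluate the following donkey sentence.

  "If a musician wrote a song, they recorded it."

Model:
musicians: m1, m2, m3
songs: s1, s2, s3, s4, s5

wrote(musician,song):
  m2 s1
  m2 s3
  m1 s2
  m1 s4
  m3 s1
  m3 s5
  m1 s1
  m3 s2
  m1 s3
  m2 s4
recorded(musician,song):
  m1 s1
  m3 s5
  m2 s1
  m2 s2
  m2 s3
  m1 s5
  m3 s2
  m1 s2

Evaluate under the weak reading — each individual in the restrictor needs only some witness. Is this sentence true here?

True

"it" takes "a song" as antecedent — a donkey pronoun bound across the clause boundary.
Weak reading: every musician m with some wrote-song has at least one wrote-song s such that recorded(m,s).
Per musician: m1:✓  m2:✓  m3:✓
Every musician in the restrictor has a witness.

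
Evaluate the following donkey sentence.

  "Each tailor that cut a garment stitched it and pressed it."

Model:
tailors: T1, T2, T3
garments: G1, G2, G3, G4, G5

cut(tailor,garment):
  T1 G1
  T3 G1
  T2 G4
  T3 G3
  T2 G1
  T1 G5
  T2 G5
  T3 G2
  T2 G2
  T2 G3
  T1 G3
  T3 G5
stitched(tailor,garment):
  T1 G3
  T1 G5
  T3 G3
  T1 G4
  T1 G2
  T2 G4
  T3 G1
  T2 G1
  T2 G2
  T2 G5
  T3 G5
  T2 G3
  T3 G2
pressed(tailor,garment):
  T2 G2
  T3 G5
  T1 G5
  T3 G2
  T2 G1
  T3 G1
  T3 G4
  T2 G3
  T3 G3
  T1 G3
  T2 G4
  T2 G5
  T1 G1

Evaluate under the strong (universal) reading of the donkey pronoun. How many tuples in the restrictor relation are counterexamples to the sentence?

"it" takes "a garment" as antecedent — a donkey pronoun bound across the clause boundary.
Strong reading: for every (t,g) with cut(t,g), stitched(t,g) ∧ pressed(t,g).
Restrictor pairs: (T1,G1) ✗  (T1,G3) ✓  (T1,G5) ✓  (T2,G1) ✓  (T2,G2) ✓  (T2,G3) ✓  (T2,G4) ✓  (T2,G5) ✓  (T3,G1) ✓  (T3,G2) ✓  (T3,G3) ✓  (T3,G5) ✓
Counterexamples (restrictor pairs failing the scope): 1.

1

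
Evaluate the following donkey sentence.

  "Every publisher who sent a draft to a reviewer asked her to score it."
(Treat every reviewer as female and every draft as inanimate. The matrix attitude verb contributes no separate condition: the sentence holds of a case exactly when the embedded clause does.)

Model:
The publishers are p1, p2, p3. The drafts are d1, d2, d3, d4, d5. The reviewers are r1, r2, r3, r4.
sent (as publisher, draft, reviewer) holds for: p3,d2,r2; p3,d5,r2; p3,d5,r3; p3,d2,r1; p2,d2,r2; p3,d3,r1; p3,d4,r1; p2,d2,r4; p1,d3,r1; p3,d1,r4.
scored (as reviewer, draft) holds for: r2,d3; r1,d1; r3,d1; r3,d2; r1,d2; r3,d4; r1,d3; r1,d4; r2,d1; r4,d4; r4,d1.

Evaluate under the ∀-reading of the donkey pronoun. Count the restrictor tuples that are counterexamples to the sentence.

5

"her" takes "a reviewer" as antecedent and "it" takes "a draft"; both are donkey pronouns co-varying with the restrictor.
Strong reading: for every (p,d,r) with sent(p,d,r), scored(r,d).
Restrictor triples: (p1,d3,r1)→scored(r1,d3) ✓  (p2,d2,r2)→scored(r2,d2) ✗  (p2,d2,r4)→scored(r4,d2) ✗  (p3,d1,r4)→scored(r4,d1) ✓  (p3,d2,r1)→scored(r1,d2) ✓  (p3,d2,r2)→scored(r2,d2) ✗  (p3,d3,r1)→scored(r1,d3) ✓  (p3,d4,r1)→scored(r1,d4) ✓  (p3,d5,r2)→scored(r2,d5) ✗  (p3,d5,r3)→scored(r3,d5) ✗
Counterexamples (restrictor triples failing the scope): 5.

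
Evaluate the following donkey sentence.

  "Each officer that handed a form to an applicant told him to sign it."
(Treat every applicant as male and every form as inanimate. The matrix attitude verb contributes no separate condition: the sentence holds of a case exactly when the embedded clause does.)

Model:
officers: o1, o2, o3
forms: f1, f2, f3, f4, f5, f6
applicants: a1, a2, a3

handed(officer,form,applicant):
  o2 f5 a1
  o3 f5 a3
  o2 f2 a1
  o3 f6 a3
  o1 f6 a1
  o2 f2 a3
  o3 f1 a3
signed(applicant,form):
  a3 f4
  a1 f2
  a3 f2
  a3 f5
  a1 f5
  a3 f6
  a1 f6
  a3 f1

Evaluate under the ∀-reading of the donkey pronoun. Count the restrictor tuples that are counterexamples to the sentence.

"him" takes "an applicant" as antecedent and "it" takes "a form"; both are donkey pronouns co-varying with the restrictor.
Strong reading: for every (o,f,a) with handed(o,f,a), signed(a,f).
Restrictor triples: (o1,f6,a1)→signed(a1,f6) ✓  (o2,f2,a1)→signed(a1,f2) ✓  (o2,f2,a3)→signed(a3,f2) ✓  (o2,f5,a1)→signed(a1,f5) ✓  (o3,f1,a3)→signed(a3,f1) ✓  (o3,f5,a3)→signed(a3,f5) ✓  (o3,f6,a3)→signed(a3,f6) ✓
Counterexamples (restrictor triples failing the scope): 0.

0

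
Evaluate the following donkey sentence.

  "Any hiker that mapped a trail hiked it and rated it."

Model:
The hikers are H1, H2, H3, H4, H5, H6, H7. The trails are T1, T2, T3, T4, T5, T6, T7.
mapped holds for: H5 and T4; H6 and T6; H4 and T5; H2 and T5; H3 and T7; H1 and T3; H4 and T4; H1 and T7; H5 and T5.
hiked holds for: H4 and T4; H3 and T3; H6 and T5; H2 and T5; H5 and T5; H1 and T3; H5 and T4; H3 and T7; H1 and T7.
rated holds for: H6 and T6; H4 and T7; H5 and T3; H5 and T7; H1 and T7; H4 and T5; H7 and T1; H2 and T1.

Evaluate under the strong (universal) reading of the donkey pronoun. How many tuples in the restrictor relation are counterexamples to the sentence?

"it" takes "a trail" as antecedent — a donkey pronoun bound across the clause boundary.
Strong reading: for every (h,t) with mapped(h,t), hiked(h,t) ∧ rated(h,t).
Restrictor pairs: (H1,T3) ✗  (H1,T7) ✓  (H2,T5) ✗  (H3,T7) ✗  (H4,T4) ✗  (H4,T5) ✗  (H5,T4) ✗  (H5,T5) ✗  (H6,T6) ✗
Counterexamples (restrictor pairs failing the scope): 8.

8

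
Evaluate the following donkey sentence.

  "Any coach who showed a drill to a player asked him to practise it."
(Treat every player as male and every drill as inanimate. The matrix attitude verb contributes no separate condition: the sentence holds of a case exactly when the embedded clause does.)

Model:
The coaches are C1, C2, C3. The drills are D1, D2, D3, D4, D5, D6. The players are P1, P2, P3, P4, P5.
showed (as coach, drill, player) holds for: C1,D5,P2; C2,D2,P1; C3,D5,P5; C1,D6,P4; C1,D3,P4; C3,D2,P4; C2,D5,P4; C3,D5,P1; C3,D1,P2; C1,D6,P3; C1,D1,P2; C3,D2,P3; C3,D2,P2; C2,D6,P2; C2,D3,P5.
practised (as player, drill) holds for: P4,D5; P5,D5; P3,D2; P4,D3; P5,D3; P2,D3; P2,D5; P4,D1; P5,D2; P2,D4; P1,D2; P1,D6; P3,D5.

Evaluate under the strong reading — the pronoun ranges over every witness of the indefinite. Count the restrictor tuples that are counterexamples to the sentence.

"him" takes "a player" as antecedent and "it" takes "a drill"; both are donkey pronouns co-varying with the restrictor.
Strong reading: for every (c,d,p) with showed(c,d,p), practised(p,d).
Restrictor triples: (C1,D1,P2)→practised(P2,D1) ✗  (C1,D3,P4)→practised(P4,D3) ✓  (C1,D5,P2)→practised(P2,D5) ✓  (C1,D6,P3)→practised(P3,D6) ✗  (C1,D6,P4)→practised(P4,D6) ✗  (C2,D2,P1)→practised(P1,D2) ✓  (C2,D3,P5)→practised(P5,D3) ✓  (C2,D5,P4)→practised(P4,D5) ✓  (C2,D6,P2)→practised(P2,D6) ✗  (C3,D1,P2)→practised(P2,D1) ✗  (C3,D2,P2)→practised(P2,D2) ✗  (C3,D2,P3)→practised(P3,D2) ✓  (C3,D2,P4)→practised(P4,D2) ✗  (C3,D5,P1)→practised(P1,D5) ✗  (C3,D5,P5)→practised(P5,D5) ✓
Counterexamples (restrictor triples failing the scope): 8.

8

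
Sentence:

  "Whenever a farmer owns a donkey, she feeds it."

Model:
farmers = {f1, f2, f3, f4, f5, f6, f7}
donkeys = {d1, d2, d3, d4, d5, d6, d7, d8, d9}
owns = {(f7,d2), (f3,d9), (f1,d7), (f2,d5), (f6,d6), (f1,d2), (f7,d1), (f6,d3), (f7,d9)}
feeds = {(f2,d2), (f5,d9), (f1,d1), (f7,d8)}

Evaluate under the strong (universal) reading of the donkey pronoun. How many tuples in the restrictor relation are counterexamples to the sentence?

9

"it" takes "a donkey" as antecedent — a donkey pronoun bound across the clause boundary.
Strong reading: for every (f,d) with owns(f,d), feeds(f,d).
Restrictor pairs: (f1,d2) ✗  (f1,d7) ✗  (f2,d5) ✗  (f3,d9) ✗  (f6,d3) ✗  (f6,d6) ✗  (f7,d1) ✗  (f7,d2) ✗  (f7,d9) ✗
Counterexamples (restrictor pairs failing the scope): 9.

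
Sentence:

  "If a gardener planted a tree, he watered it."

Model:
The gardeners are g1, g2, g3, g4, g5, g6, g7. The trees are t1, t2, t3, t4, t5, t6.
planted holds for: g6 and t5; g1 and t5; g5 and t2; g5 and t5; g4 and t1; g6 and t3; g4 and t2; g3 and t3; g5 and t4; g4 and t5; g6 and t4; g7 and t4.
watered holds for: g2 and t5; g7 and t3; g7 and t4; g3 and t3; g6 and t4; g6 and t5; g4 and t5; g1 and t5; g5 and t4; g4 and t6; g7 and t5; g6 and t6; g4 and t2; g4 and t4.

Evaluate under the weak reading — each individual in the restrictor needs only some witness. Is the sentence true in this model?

True

"it" takes "a tree" as antecedent — a donkey pronoun bound across the clause boundary.
Weak reading: every gardener g with some planted-tree has at least one planted-tree t such that watered(g,t).
Per gardener: g1:✓  g3:✓  g4:✓  g5:✓  g6:✓  g7:✓
Every gardener in the restrictor has a witness.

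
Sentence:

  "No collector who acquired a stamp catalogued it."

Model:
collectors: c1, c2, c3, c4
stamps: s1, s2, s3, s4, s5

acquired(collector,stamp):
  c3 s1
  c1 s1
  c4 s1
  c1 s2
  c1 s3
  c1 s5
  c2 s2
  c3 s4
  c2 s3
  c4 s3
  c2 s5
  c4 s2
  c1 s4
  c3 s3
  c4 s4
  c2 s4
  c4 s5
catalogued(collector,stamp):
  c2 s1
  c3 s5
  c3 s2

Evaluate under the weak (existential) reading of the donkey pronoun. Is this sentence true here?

True

"it" takes "a stamp" as antecedent — a donkey pronoun bound across the clause boundary.
Truth condition: for no (c,s) with acquired(c,s) does catalogued(c,s) hold.
Restrictor pairs — does the scope hold? (c1,s1):fails  (c1,s2):fails  (c1,s3):fails  (c1,s4):fails  (c1,s5):fails  (c2,s2):fails  (c2,s3):fails  (c2,s4):fails  (c2,s5):fails  (c3,s1):fails  (c3,s3):fails  (c3,s4):fails  (c4,s1):fails  (c4,s2):fails  (c4,s3):fails  (c4,s4):fails  (c4,s5):fails
Scope holds for no restrictor pair, so the sentence is true.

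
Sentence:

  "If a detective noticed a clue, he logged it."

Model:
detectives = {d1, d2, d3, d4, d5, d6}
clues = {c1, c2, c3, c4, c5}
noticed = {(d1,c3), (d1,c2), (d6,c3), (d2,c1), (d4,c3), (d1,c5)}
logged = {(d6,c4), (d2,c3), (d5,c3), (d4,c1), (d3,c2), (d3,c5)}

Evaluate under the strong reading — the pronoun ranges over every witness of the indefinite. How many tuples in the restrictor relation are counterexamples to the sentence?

"it" takes "a clue" as antecedent — a donkey pronoun bound across the clause boundary.
Strong reading: for every (d,c) with noticed(d,c), logged(d,c).
Restrictor pairs: (d1,c2) ✗  (d1,c3) ✗  (d1,c5) ✗  (d2,c1) ✗  (d4,c3) ✗  (d6,c3) ✗
Counterexamples (restrictor pairs failing the scope): 6.

6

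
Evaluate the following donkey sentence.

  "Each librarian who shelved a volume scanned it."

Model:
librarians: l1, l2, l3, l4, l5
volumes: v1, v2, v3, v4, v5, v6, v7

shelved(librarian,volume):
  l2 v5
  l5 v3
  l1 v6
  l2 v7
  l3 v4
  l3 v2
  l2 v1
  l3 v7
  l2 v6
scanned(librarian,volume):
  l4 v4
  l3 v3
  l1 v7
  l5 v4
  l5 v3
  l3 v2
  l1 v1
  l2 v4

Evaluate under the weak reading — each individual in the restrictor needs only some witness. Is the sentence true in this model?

False

"it" takes "a volume" as antecedent — a donkey pronoun bound across the clause boundary.
Weak reading: every librarian l with some shelved-volume has at least one shelved-volume v such that scanned(l,v).
Per librarian: l1:✗  l2:✗  l3:✓  l5:✓
l1 has no witness among its shelved-volumes.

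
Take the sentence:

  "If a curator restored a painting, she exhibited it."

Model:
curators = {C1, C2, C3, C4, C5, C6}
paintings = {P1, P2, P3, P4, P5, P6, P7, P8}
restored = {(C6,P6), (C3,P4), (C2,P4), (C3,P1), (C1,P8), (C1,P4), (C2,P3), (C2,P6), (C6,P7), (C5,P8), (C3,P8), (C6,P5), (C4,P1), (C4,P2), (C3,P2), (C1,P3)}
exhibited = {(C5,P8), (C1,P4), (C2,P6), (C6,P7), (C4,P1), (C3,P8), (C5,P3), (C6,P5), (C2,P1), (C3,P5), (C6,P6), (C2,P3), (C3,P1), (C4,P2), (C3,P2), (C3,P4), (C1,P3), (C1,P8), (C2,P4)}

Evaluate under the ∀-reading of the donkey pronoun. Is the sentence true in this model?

True

"it" takes "a painting" as antecedent — a donkey pronoun bound across the clause boundary.
Strong reading: for every (c,p) with restored(c,p), exhibited(c,p).
Restrictor pairs: (C1,P3) ✓  (C1,P4) ✓  (C1,P8) ✓  (C2,P3) ✓  (C2,P4) ✓  (C2,P6) ✓  (C3,P1) ✓  (C3,P2) ✓  (C3,P4) ✓  (C3,P8) ✓  (C4,P1) ✓  (C4,P2) ✓  (C5,P8) ✓  (C6,P5) ✓  (C6,P6) ✓  (C6,P7) ✓
Every restrictor pair satisfies the scope.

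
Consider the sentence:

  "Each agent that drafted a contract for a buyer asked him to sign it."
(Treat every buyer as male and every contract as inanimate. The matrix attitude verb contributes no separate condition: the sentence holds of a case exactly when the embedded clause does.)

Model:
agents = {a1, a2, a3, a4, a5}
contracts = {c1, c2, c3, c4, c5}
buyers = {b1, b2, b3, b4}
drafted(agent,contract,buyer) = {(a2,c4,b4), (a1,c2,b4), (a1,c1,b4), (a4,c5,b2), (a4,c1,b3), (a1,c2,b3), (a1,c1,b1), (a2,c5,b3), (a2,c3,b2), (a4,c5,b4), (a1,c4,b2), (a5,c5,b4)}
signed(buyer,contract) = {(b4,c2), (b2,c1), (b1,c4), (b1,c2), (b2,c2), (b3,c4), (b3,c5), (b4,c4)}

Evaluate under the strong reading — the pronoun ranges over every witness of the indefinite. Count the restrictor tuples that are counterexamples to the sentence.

"him" takes "a buyer" as antecedent and "it" takes "a contract"; both are donkey pronouns co-varying with the restrictor.
Strong reading: for every (a,c,b) with drafted(a,c,b), signed(b,c).
Restrictor triples: (a1,c1,b1)→signed(b1,c1) ✗  (a1,c1,b4)→signed(b4,c1) ✗  (a1,c2,b3)→signed(b3,c2) ✗  (a1,c2,b4)→signed(b4,c2) ✓  (a1,c4,b2)→signed(b2,c4) ✗  (a2,c3,b2)→signed(b2,c3) ✗  (a2,c4,b4)→signed(b4,c4) ✓  (a2,c5,b3)→signed(b3,c5) ✓  (a4,c1,b3)→signed(b3,c1) ✗  (a4,c5,b2)→signed(b2,c5) ✗  (a4,c5,b4)→signed(b4,c5) ✗  (a5,c5,b4)→signed(b4,c5) ✗
Counterexamples (restrictor triples failing the scope): 9.

9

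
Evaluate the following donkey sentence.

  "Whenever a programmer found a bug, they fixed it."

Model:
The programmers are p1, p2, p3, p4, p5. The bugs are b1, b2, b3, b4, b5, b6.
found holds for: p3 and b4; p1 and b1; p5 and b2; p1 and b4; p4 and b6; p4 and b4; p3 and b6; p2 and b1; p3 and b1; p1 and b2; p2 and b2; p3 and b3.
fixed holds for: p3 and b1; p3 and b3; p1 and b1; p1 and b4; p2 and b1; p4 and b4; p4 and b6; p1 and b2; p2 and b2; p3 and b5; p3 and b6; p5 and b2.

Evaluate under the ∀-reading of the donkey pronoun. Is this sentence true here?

"it" takes "a bug" as antecedent — a donkey pronoun bound across the clause boundary.
Strong reading: for every (p,b) with found(p,b), fixed(p,b).
Restrictor pairs: (p1,b1) ✓  (p1,b2) ✓  (p1,b4) ✓  (p2,b1) ✓  (p2,b2) ✓  (p3,b1) ✓  (p3,b3) ✓  (p3,b4) ✗  (p3,b6) ✓  (p4,b4) ✓  (p4,b6) ✓  (p5,b2) ✓
Counterexample: (p3,b4) is in found but fails the scope.

False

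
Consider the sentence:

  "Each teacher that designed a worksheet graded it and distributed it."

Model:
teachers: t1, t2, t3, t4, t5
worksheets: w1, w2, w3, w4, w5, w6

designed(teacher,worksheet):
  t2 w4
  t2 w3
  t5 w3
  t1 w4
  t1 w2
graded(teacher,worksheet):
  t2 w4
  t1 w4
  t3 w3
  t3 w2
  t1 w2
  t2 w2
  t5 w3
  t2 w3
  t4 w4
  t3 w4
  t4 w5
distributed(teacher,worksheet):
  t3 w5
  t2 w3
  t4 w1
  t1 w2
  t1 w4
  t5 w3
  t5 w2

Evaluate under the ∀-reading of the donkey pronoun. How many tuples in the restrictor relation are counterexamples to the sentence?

"it" takes "a worksheet" as antecedent — a donkey pronoun bound across the clause boundary.
Strong reading: for every (t,w) with designed(t,w), graded(t,w) ∧ distributed(t,w).
Restrictor pairs: (t1,w2) ✓  (t1,w4) ✓  (t2,w3) ✓  (t2,w4) ✗  (t5,w3) ✓
Counterexamples (restrictor pairs failing the scope): 1.

1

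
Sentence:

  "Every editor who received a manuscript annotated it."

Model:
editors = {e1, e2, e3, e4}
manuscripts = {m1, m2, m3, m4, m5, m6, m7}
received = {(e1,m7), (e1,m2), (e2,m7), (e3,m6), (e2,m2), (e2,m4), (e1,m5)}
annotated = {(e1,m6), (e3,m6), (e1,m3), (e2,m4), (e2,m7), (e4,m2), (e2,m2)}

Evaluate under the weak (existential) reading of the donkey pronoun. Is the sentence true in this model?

False

"it" takes "a manuscript" as antecedent — a donkey pronoun bound across the clause boundary.
Weak reading: every editor e with some received-manuscript has at least one received-manuscript m such that annotated(e,m).
Per editor: e1:✗  e2:✓  e3:✓
e1 has no witness among its received-manuscripts.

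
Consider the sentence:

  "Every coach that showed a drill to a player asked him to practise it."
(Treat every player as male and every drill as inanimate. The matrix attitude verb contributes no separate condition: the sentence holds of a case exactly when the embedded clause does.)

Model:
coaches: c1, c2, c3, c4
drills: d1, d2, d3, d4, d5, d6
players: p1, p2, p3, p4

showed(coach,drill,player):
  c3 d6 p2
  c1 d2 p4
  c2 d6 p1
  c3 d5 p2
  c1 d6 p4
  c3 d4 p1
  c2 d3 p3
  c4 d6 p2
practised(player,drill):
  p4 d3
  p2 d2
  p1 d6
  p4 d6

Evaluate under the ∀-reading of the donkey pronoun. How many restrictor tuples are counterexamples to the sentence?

6

"him" takes "a player" as antecedent and "it" takes "a drill"; both are donkey pronouns co-varying with the restrictor.
Strong reading: for every (c,d,p) with showed(c,d,p), practised(p,d).
Restrictor triples: (c1,d2,p4)→practised(p4,d2) ✗  (c1,d6,p4)→practised(p4,d6) ✓  (c2,d3,p3)→practised(p3,d3) ✗  (c2,d6,p1)→practised(p1,d6) ✓  (c3,d4,p1)→practised(p1,d4) ✗  (c3,d5,p2)→practised(p2,d5) ✗  (c3,d6,p2)→practised(p2,d6) ✗  (c4,d6,p2)→practised(p2,d6) ✗
Counterexamples (restrictor triples failing the scope): 6.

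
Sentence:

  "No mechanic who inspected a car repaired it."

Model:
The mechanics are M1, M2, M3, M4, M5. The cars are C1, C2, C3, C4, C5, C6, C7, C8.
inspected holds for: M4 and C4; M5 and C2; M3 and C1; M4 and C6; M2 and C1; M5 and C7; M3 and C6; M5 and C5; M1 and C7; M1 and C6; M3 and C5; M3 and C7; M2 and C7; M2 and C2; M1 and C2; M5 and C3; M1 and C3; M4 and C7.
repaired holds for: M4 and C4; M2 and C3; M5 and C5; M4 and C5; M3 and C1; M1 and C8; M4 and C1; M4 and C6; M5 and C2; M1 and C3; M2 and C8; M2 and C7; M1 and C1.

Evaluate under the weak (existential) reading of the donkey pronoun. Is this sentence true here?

"it" takes "a car" as antecedent — a donkey pronoun bound across the clause boundary.
Truth condition: for no (m,c) with inspected(m,c) does repaired(m,c) hold.
Restrictor pairs — does the scope hold? (M1,C2):fails  (M1,C3):holds  (M1,C6):fails  (M1,C7):fails  (M2,C1):fails  (M2,C2):fails  (M2,C7):holds  (M3,C1):holds  (M3,C5):fails  (M3,C6):fails  (M3,C7):fails  (M4,C4):holds  (M4,C6):holds  (M4,C7):fails  (M5,C2):holds  (M5,C3):fails  (M5,C5):holds  (M5,C7):fails
Scope holds for 7 pair(s), so the sentence is false.

False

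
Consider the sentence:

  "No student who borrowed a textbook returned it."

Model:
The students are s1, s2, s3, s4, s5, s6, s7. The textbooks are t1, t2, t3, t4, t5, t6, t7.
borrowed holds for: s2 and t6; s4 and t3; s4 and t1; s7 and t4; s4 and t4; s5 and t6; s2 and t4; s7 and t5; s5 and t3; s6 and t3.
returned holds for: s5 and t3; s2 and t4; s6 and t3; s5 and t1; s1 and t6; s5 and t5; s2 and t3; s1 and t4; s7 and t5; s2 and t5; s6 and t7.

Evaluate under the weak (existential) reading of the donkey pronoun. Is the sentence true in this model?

"it" takes "a textbook" as antecedent — a donkey pronoun bound across the clause boundary.
Truth condition: for no (s,t) with borrowed(s,t) does returned(s,t) hold.
Restrictor pairs — does the scope hold? (s2,t4):holds  (s2,t6):fails  (s4,t1):fails  (s4,t3):fails  (s4,t4):fails  (s5,t3):holds  (s5,t6):fails  (s6,t3):holds  (s7,t4):fails  (s7,t5):holds
Scope holds for 4 pair(s), so the sentence is false.

False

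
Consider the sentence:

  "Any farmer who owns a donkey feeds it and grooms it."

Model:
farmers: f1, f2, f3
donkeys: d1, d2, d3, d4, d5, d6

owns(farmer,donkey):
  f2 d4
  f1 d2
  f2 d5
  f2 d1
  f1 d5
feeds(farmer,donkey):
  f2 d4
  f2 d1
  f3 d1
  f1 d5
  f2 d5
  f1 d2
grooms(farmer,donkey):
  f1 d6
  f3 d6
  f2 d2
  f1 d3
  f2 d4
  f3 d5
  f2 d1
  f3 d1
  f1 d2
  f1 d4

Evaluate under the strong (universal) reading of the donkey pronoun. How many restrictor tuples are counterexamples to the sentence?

2

"it" takes "a donkey" as antecedent — a donkey pronoun bound across the clause boundary.
Strong reading: for every (f,d) with owns(f,d), feeds(f,d) ∧ grooms(f,d).
Restrictor pairs: (f1,d2) ✓  (f1,d5) ✗  (f2,d1) ✓  (f2,d4) ✓  (f2,d5) ✗
Counterexamples (restrictor pairs failing the scope): 2.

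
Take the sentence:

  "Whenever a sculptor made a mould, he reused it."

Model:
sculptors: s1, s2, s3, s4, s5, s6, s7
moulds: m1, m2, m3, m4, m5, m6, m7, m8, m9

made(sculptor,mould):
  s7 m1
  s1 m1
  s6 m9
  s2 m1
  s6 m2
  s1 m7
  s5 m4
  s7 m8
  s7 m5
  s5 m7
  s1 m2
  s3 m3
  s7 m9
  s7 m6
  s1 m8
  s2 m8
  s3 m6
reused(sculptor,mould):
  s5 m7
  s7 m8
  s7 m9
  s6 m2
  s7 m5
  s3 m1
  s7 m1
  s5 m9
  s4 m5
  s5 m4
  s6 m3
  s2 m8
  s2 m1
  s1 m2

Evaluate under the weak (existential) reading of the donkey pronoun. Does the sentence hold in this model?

"it" takes "a mould" as antecedent — a donkey pronoun bound across the clause boundary.
Weak reading: every sculptor s with some made-mould has at least one made-mould m such that reused(s,m).
Per sculptor: s1:✓  s2:✓  s3:✗  s5:✓  s6:✓  s7:✓
s3 has no witness among its made-moulds.

False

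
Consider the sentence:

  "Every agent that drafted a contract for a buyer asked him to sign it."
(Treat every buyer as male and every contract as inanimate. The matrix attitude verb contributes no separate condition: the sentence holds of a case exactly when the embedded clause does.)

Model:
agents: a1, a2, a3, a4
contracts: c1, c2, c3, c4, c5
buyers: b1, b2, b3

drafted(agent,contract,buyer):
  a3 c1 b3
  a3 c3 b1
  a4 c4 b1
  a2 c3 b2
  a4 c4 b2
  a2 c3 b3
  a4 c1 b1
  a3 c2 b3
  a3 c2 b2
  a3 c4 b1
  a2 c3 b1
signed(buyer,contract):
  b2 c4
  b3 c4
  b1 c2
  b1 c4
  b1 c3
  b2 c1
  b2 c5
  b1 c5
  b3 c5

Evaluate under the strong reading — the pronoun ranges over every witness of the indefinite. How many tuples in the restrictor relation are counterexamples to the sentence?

"him" takes "a buyer" as antecedent and "it" takes "a contract"; both are donkey pronouns co-varying with the restrictor.
Strong reading: for every (a,c,b) with drafted(a,c,b), signed(b,c).
Restrictor triples: (a2,c3,b1)→signed(b1,c3) ✓  (a2,c3,b2)→signed(b2,c3) ✗  (a2,c3,b3)→signed(b3,c3) ✗  (a3,c1,b3)→signed(b3,c1) ✗  (a3,c2,b2)→signed(b2,c2) ✗  (a3,c2,b3)→signed(b3,c2) ✗  (a3,c3,b1)→signed(b1,c3) ✓  (a3,c4,b1)→signed(b1,c4) ✓  (a4,c1,b1)→signed(b1,c1) ✗  (a4,c4,b1)→signed(b1,c4) ✓  (a4,c4,b2)→signed(b2,c4) ✓
Counterexamples (restrictor triples failing the scope): 6.

6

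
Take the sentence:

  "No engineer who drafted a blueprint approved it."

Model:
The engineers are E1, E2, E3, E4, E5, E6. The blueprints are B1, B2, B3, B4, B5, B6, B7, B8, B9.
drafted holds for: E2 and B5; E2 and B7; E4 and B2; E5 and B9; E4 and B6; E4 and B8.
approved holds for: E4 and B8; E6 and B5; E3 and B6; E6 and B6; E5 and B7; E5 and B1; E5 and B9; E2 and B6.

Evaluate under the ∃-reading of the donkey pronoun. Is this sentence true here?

"it" takes "a blueprint" as antecedent — a donkey pronoun bound across the clause boundary.
Truth condition: for no (e,b) with drafted(e,b) does approved(e,b) hold.
Restrictor pairs — does the scope hold? (E2,B5):fails  (E2,B7):fails  (E4,B2):fails  (E4,B6):fails  (E4,B8):holds  (E5,B9):holds
Scope holds for 2 pair(s), so the sentence is false.

False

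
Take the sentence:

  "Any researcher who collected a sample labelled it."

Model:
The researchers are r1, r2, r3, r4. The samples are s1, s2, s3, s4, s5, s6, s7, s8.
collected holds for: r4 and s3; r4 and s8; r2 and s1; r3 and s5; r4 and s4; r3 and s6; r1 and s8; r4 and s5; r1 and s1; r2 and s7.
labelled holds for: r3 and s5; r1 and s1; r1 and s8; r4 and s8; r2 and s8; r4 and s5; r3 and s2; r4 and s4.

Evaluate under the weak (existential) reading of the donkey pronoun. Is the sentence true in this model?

False

"it" takes "a sample" as antecedent — a donkey pronoun bound across the clause boundary.
Weak reading: every researcher r with some collected-sample has at least one collected-sample s such that labelled(r,s).
Per researcher: r1:✓  r2:✗  r3:✓  r4:✓
r2 has no witness among its collected-samples.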